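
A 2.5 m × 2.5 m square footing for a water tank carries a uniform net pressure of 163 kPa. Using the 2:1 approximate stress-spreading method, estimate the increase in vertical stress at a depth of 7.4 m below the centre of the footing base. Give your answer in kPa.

By the 2:1 method the load spreads at 1 horizontal : 2 vertical, so at depth z the loaded area has grown by z in each plan dimension:
Δσ = qBL/((B+z)(L+z)) = 163×2.5×2.5/((2.5+7.4)(2.5+7.4)) = 10.394 kPa

Δσ_z ≈ 10.4 kPa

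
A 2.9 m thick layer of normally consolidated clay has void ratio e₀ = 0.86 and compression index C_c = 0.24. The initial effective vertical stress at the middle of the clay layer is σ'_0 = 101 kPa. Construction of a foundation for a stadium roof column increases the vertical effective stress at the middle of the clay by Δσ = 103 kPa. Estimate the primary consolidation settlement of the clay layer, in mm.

Final effective stress: σ'_f = σ'_0 + Δσ = 101 + 103 = 204 kPa.
Normally consolidated clay, so the full stress increment lies on the virgin compression line:
S_c = C_c·H/(1+e₀)·log₁₀(σ'_f/σ'_0) = 0.24×2.9/(1+0.86)×log₁₀(204/101)
    = 0.37419 × 0.30531 = 0.1142 m

S_c ≈ 114 mm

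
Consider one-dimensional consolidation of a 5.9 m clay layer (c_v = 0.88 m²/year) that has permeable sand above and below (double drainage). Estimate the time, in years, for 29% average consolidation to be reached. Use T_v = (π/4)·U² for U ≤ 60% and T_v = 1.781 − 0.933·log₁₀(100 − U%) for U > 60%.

Drainage path length: H_d = H/2 = 2.95 m (double drainage).
U ≤ 60%: T_v = (π/4)·U² = (π/4)×0.29² = 0.066052.
t = T_v·H_d²/c_v = 0.066052×2.95²/0.88 = 0.6532 years.

t ≈ 0.653 years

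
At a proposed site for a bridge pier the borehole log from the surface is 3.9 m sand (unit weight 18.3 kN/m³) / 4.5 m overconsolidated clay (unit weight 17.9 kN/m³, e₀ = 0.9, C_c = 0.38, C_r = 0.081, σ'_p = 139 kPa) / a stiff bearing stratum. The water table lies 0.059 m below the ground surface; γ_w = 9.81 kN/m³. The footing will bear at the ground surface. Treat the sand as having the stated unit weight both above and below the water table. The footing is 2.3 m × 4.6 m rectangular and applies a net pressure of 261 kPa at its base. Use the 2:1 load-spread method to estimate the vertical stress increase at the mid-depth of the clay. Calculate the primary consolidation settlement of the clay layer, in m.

Mid-depth of clay below the ground surface: z = 3.9 + 4.5/2 = 6.15 m.
Total vertical stress at mid-clay: σ_v = 18.3×3.9 + 17.9×2.25 = 111.65 kPa.
Pore pressure: u = 9.81×(6.15 − 0.059) = 59.753 kPa.
Initial effective stress: σ'_0 = σ_v − u = 111.65 − 59.753 = 51.897 kPa.
Stress increase at mid-clay by the 2:1 spreading method:
Δσ = qBL/((B+z)(L+z)) = 261×2.3×4.6/((2.3+6.15)(4.6+6.15)) = 30.399 kPa
Final effective stress: σ'_f = 51.897 + 30.399 = 82.296 kPa.
σ'_f = 82.296 ≤ σ'_p = 139 kPa, so the clay remains overconsolidated and only the recompression index applies:
S_c = C_r·H/(1+e₀)·log₁₀(σ'_f/σ'_0) = 0.081×4.5/1.9×log₁₀(82.296/51.897)
    = 0.19184 × 0.20024 = 0.03841 m

S_c ≈ 0.0384 m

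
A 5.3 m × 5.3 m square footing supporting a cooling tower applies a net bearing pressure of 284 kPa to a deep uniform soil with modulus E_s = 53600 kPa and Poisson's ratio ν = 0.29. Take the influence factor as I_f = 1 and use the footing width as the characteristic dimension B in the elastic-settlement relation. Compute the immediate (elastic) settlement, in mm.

Immediate (elastic) settlement: S_e = q·B·(1−ν²)/E_s · I_f.
S_e = 284 × 5.3 × (1 − 0.29²) / 53600 × 1
    = 284 × 5.3 × 0.9159 / 53600 × 1
    = 0.02572 m = 25.72 mm

S_e ≈ 25.7 mm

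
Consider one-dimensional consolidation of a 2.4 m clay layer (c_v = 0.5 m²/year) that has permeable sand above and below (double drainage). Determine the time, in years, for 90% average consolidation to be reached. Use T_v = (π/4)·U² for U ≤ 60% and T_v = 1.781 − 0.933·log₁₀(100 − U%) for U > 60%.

t ≈ 2.44 years

Drainage path length: H_d = H/2 = 1.2 m (double drainage).
U > 60%: T_v = 1.781 − 0.933·log₁₀(100 − 90) = 0.848.
t = T_v·H_d²/c_v = 0.848×1.2²/0.5 = 2.442 years.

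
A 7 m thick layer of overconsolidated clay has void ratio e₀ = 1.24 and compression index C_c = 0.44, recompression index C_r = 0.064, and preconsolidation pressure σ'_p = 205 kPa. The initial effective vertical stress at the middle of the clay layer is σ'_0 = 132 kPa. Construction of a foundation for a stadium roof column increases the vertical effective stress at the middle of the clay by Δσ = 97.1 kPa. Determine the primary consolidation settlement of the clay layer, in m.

Final effective stress: σ'_f = 132 + 97.1 = 229.1 kPa.
σ'_f = 229.1 > σ'_p = 205 kPa, so the stress path crosses the preconsolidation pressure — recompression up to σ'_p, then virgin compression beyond:
S_c = H/(1+e₀)·[C_r·log₁₀(σ'_p/σ'_0) + C_c·log₁₀(σ'_f/σ'_p)]
    = 7/2.24 × [0.064×log₁₀(205/132) + 0.44×log₁₀(229.1/205)]
    = 3.125 × [0.012236 + 0.021239] = 0.1046 m

S_c ≈ 0.105 m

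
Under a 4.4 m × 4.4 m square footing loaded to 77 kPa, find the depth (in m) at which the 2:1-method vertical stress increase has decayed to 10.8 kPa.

2:1 spreading — at depth z the loaded area has grown by z in each plan dimension:
qB²/(B+z)² = Δσ_z ⇒ z = B(√(q/Δσ_z) − 1) = 4.4×(√(77/10.8) − 1) = 7.349 m

z ≈ 7.35 m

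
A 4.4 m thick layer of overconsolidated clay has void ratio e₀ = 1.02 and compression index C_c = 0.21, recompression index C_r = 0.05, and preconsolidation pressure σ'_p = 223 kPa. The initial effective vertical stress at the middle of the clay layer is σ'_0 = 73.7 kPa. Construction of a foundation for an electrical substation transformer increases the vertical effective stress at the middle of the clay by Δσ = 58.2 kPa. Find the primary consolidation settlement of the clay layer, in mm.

S_c ≈ 27.5 mm

Final effective stress: σ'_f = 73.7 + 58.2 = 131.9 kPa.
σ'_f = 131.9 ≤ σ'_p = 223 kPa, so the clay remains overconsolidated and only the recompression index applies:
S_c = C_r·H/(1+e₀)·log₁₀(σ'_f/σ'_0) = 0.05×4.4/2.02×log₁₀(131.9/73.7)
    = 0.10891 × 0.25278 = 0.02753 m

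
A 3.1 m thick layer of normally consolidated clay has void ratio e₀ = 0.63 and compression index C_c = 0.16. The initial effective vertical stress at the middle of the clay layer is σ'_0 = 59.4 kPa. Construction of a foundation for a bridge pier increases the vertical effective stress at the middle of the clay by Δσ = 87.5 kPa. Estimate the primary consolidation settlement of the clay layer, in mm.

Final effective stress: σ'_f = σ'_0 + Δσ = 59.4 + 87.5 = 146.9 kPa.
Normally consolidated clay, so the full stress increment lies on the virgin compression line:
S_c = C_c·H/(1+e₀)·log₁₀(σ'_f/σ'_0) = 0.16×3.1/(1+0.63)×log₁₀(146.9/59.4)
    = 0.30429 × 0.39324 = 0.1197 m

S_c ≈ 120 mm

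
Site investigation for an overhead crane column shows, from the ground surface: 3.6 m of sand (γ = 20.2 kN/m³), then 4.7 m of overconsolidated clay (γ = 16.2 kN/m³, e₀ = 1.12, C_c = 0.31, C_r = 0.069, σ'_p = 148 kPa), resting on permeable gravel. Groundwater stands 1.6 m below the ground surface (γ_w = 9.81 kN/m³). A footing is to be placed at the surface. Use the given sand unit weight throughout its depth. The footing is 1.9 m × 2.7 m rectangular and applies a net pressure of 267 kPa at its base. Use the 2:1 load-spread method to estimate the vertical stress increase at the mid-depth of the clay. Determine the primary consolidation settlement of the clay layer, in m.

Mid-depth of clay below the ground surface: z = 3.6 + 4.7/2 = 5.95 m.
Total vertical stress at mid-clay: σ_v = 20.2×3.6 + 16.2×2.35 = 110.79 kPa.
Pore pressure: u = 9.81×(5.95 − 1.6) = 42.673 kPa.
Initial effective stress: σ'_0 = σ_v − u = 110.79 − 42.673 = 68.117 kPa.
Stress increase at mid-clay by the 2:1 spreading method:
Δσ = qBL/((B+z)(L+z)) = 267×1.9×2.7/((1.9+5.95)(2.7+5.95)) = 20.172 kPa
Final effective stress: σ'_f = 68.117 + 20.172 = 88.289 kPa.
σ'_f = 88.289 ≤ σ'_p = 148 kPa, so the clay remains overconsolidated and only the recompression index applies:
S_c = C_r·H/(1+e₀)·log₁₀(σ'_f/σ'_0) = 0.069×4.7/2.12×log₁₀(88.289/68.117)
    = 0.15297 × 0.11265 = 0.01723 m

S_c ≈ 0.0172 m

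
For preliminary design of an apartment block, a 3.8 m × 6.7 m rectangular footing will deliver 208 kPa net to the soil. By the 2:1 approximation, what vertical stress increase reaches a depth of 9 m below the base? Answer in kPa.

By the 2:1 method the load spreads at 1 horizontal : 2 vertical, so at depth z the loaded area has grown by z in each plan dimension:
Δσ = qBL/((B+z)(L+z)) = 208×3.8×6.7/((3.8+9)(6.7+9)) = 26.352 kPa

Δσ_z ≈ 26.4 kPa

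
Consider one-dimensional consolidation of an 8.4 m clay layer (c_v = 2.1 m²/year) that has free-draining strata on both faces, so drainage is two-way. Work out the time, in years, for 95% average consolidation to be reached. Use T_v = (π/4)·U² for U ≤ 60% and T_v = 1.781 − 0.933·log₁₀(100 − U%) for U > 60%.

t ≈ 9.48 years

Drainage path length: H_d = H/2 = 4.2 m (double drainage).
U > 60%: T_v = 1.781 − 0.933·log₁₀(100 − 95) = 1.1289.
t = T_v·H_d²/c_v = 1.1289×4.2²/2.1 = 9.483 years.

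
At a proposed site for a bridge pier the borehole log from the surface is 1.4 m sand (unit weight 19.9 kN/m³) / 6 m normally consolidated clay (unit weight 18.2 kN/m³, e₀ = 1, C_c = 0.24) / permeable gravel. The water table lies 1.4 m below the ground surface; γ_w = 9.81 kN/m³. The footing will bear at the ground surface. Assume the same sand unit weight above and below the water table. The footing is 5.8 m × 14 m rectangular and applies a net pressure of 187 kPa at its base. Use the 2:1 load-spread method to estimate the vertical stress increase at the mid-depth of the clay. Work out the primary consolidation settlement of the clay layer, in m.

Mid-depth of clay below the ground surface: z = 1.4 + 6/2 = 4.4 m.
Total vertical stress at mid-clay: σ_v = 19.9×1.4 + 18.2×3 = 82.46 kPa.
Pore pressure: u = 9.81×(4.4 − 1.4) = 29.43 kPa.
Initial effective stress: σ'_0 = σ_v − u = 82.46 − 29.43 = 53.03 kPa.
Stress increase at mid-clay by the 2:1 spreading method:
Δσ = qBL/((B+z)(L+z)) = 187×5.8×14/((5.8+4.4)(14+4.4)) = 80.906 kPa
Final effective stress: σ'_f = σ'_0 + Δσ = 53.03 + 80.906 = 133.94 kPa.
Normally consolidated clay, so the full stress increment lies on the virgin compression line:
S_c = C_c·H/(1+e₀)·log₁₀(σ'_f/σ'_0) = 0.24×6/(1+1)×log₁₀(133.94/53.03)
    = 0.72 × 0.40239 = 0.2897 m

S_c ≈ 0.29 m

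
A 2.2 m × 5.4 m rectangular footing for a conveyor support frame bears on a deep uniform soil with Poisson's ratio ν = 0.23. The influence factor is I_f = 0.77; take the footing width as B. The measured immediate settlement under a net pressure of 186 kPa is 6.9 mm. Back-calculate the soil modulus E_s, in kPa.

E_s ≈ 43200 kPa

S_e = q·B·(1−ν²)/E_s · I_f  ⇒  E_s = q·B·(1−ν²)·I_f / S_e.
E_s = 186 × 2.2 × 0.9471 × 0.77 / 0.0069 = 43250 kPa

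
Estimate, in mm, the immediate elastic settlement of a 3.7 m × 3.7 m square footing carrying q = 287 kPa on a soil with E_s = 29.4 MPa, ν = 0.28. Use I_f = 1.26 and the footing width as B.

Immediate (elastic) settlement: S_e = q·B·(1−ν²)/E_s · I_f.
E_s = 29.4 MPa = 29400 kPa.
S_e = 287 × 3.7 × (1 − 0.28²) / 29400 × 1.26
    = 287 × 3.7 × 0.9216 / 29400 × 1.26
    = 0.04194 m = 41.94 mm

S_e ≈ 41.9 mm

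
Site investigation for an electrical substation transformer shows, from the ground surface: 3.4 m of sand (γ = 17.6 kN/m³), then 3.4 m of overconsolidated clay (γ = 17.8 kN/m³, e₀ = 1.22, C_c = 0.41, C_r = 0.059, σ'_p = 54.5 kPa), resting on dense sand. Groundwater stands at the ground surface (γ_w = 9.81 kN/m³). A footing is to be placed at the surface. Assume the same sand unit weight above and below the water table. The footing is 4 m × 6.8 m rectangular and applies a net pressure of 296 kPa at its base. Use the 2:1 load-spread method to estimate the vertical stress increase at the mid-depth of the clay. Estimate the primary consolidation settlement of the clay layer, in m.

S_c ≈ 0.214 m

Mid-depth of clay below the ground surface: z = 3.4 + 3.4/2 = 5.1 m.
Total vertical stress at mid-clay: σ_v = 17.6×3.4 + 17.8×1.7 = 90.1 kPa.
Pore pressure: u = 9.81×(5.1 − 0) = 50.031 kPa.
Initial effective stress: σ'_0 = σ_v − u = 90.1 − 50.031 = 40.069 kPa.
Stress increase at mid-clay by the 2:1 spreading method:
Δσ = qBL/((B+z)(L+z)) = 296×4×6.8/((4+5.1)(6.8+5.1)) = 74.349 kPa
Final effective stress: σ'_f = 40.069 + 74.349 = 114.42 kPa.
σ'_f = 114.42 > σ'_p = 54.5 kPa, so the stress path crosses the preconsolidation pressure — recompression up to σ'_p, then virgin compression beyond:
S_c = H/(1+e₀)·[C_r·log₁₀(σ'_p/σ'_0) + C_c·log₁₀(σ'_f/σ'_p)]
    = 3.4/2.22 × [0.059×log₁₀(54.5/40.069) + 0.41×log₁₀(114.42/54.5)]
    = 1.5315 × [0.0078817 + 0.13206] = 0.2143 m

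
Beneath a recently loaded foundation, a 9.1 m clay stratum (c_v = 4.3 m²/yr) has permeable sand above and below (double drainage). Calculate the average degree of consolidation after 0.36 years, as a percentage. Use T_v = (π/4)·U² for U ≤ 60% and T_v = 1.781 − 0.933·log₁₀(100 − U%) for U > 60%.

U ≈ 30.9 %

Drainage path length: H_d = H/2 = 4.55 m (double drainage).
T_v = c_v·t/H_d² = 4.3×0.36/4.55² = 0.074774.
T_v = 0.074774 corresponds to the U ≤ 60% branch:
U = √(4T_v/π) = 0.3086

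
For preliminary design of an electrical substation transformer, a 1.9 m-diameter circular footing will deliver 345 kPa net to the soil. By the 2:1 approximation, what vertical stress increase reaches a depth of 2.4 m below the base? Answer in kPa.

Δσ_z ≈ 67.4 kPa

By the 2:1 method the load spreads at 1 horizontal : 2 vertical, so at depth z the loaded area has grown by z in each plan dimension:
Δσ ≈ qD²/(D+z)² = 345×1.9²/(1.9+2.4)² = 67.358 kPa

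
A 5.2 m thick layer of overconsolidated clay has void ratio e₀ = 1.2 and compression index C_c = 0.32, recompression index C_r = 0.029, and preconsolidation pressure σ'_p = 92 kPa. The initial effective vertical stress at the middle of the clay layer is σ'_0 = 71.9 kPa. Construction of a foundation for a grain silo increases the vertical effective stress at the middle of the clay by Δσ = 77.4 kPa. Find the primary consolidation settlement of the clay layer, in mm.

S_c ≈ 166 mm

Final effective stress: σ'_f = 71.9 + 77.4 = 149.3 kPa.
σ'_f = 149.3 > σ'_p = 92 kPa, so the stress path crosses the preconsolidation pressure — recompression up to σ'_p, then virgin compression beyond:
S_c = H/(1+e₀)·[C_r·log₁₀(σ'_p/σ'_0) + C_c·log₁₀(σ'_f/σ'_p)]
    = 5.2/2.2 × [0.029×log₁₀(92/71.9) + 0.32×log₁₀(149.3/92)]
    = 2.3636 × [0.0031047 + 0.067287] = 0.1664 m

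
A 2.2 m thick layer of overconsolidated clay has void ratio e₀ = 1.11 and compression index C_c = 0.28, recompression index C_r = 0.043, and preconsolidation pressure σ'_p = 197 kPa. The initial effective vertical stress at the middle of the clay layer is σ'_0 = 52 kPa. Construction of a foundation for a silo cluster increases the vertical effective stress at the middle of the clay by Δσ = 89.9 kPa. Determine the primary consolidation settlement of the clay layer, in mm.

Final effective stress: σ'_f = 52 + 89.9 = 141.9 kPa.
σ'_f = 141.9 ≤ σ'_p = 197 kPa, so the clay remains overconsolidated and only the recompression index applies:
S_c = C_r·H/(1+e₀)·log₁₀(σ'_f/σ'_0) = 0.043×2.2/2.11×log₁₀(141.9/52)
    = 0.044836 × 0.43598 = 0.01955 m

S_c ≈ 19.5 mm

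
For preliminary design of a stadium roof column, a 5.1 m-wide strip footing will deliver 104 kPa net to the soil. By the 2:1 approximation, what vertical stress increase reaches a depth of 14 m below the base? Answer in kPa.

By the 2:1 method the load spreads at 1 horizontal : 2 vertical, so at depth z the loaded area has grown by z in each plan dimension:
Δσ = qB/(B+z) = 104×5.1/(5.1+14) = 27.77 kPa

Δσ_z ≈ 27.8 kPa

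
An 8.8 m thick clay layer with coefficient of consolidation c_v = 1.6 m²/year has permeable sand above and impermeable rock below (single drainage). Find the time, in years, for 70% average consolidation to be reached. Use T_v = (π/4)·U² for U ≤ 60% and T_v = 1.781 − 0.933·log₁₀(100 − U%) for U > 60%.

t ≈ 19.5 years

Drainage path length: H_d = H = 8.8 m (single drainage).
U > 60%: T_v = 1.781 − 0.933·log₁₀(100 − 70) = 0.40285.
t = T_v·H_d²/c_v = 0.40285×8.8²/1.6 = 19.5 years.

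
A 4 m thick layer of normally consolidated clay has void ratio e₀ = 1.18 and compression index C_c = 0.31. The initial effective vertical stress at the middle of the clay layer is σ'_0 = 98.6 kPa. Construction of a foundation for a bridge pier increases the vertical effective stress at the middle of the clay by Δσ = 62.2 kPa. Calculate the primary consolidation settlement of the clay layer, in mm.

Final effective stress: σ'_f = σ'_0 + Δσ = 98.6 + 62.2 = 160.8 kPa.
Normally consolidated clay, so the full stress increment lies on the virgin compression line:
S_c = C_c·H/(1+e₀)·log₁₀(σ'_f/σ'_0) = 0.31×4/(1+1.18)×log₁₀(160.8/98.6)
    = 0.56881 × 0.21241 = 0.1208 m

S_c ≈ 121 mm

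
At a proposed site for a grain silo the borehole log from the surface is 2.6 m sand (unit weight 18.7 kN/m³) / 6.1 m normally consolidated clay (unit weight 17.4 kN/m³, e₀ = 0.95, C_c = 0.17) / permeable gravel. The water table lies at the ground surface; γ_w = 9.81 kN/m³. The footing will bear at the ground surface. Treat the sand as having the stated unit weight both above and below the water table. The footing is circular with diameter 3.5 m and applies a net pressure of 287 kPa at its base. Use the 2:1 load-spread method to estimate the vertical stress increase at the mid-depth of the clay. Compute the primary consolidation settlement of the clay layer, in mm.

Mid-depth of clay below the ground surface: z = 2.6 + 6.1/2 = 5.65 m.
Total vertical stress at mid-clay: σ_v = 18.7×2.6 + 17.4×3.05 = 101.69 kPa.
Pore pressure: u = 9.81×(5.65 − 0) = 55.427 kPa.
Initial effective stress: σ'_0 = σ_v − u = 101.69 − 55.427 = 46.263 kPa.
Stress increase at mid-clay by the 2:1 spreading method:
Δσ ≈ qD²/(D+z)² = 287×3.5²/(3.5+5.65)² = 41.993 kPa
Final effective stress: σ'_f = σ'_0 + Δσ = 46.263 + 41.993 = 88.256 kPa.
Normally consolidated clay, so the full stress increment lies on the virgin compression line:
S_c = C_c·H/(1+e₀)·log₁₀(σ'_f/σ'_0) = 0.17×6.1/(1+0.95)×log₁₀(88.256/46.263)
    = 0.53179 × 0.28051 = 0.1492 m

S_c ≈ 149 mm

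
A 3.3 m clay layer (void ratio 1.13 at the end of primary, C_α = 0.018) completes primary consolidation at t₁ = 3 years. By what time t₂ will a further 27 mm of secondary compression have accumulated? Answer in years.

t₂ ≈ 27.9 years

S_s = C_α·H/(1+e_p)·log₁₀(t₂/t₁) ⇒ log₁₀(t₂/t₁) = S_s·(1+e_p)/(C_α·H).
log₁₀(t₂/t₁) = 0.027 × (1+1.13) / (0.018×3.3) = 0.9682
t₂ = t₁ × 10^0.9682 = 3 × 9.294 = 27.88 years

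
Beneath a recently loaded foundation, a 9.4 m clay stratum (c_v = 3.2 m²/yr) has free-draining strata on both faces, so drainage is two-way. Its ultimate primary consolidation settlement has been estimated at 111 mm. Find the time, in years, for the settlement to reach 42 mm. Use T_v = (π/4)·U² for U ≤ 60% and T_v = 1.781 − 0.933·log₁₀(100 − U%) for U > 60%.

t ≈ 0.776 years

Drainage path length: H_d = H/2 = 4.7 m (double drainage).
U = S(t)/S_ult = 42/111 = 0.3784.
U ≤ 60%: T_v = (π/4)·U² = (π/4)×0.37838² = 0.11245.
t = T_v·H_d²/c_v = 0.11245×4.7²/3.2 = 0.7763 years.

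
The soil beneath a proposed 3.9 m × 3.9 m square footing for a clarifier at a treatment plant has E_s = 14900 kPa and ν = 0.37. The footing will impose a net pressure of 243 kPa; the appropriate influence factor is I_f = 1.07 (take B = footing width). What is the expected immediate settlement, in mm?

Immediate (elastic) settlement: S_e = q·B·(1−ν²)/E_s · I_f.
S_e = 243 × 3.9 × (1 − 0.37²) / 14900 × 1.07
    = 243 × 3.9 × 0.8631 / 14900 × 1.07
    = 0.05874 m = 58.74 mm

S_e ≈ 58.7 mm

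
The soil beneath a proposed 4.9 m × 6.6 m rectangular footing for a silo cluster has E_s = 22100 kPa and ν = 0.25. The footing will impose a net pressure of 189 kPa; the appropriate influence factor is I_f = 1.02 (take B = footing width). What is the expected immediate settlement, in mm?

Immediate (elastic) settlement: S_e = q·B·(1−ν²)/E_s · I_f.
S_e = 189 × 4.9 × (1 − 0.25²) / 22100 × 1.02
    = 189 × 4.9 × 0.9375 / 22100 × 1.02
    = 0.04007 m = 40.07 mm

S_e ≈ 40.1 mm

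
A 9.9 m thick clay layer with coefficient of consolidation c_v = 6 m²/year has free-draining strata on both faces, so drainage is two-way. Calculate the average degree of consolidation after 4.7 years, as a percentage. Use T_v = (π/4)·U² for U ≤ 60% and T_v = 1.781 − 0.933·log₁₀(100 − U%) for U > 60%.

U ≈ 95.3 %

Drainage path length: H_d = H/2 = 4.95 m (double drainage).
T_v = c_v·t/H_d² = 6×4.7/4.95² = 1.1509.
T_v = 1.1509 corresponds to the U > 60% branch:
U = 1 − 10^((1.781 − T_v)/0.933)/100 = 0.9526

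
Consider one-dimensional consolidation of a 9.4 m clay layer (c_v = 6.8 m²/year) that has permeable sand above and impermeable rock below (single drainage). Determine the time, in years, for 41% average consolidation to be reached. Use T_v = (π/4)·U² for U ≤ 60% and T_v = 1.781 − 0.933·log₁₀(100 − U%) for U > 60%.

t ≈ 1.72 years

Drainage path length: H_d = H = 9.4 m (single drainage).
U ≤ 60%: T_v = (π/4)·U² = (π/4)×0.41² = 0.13203.
t = T_v·H_d²/c_v = 0.13203×9.4²/6.8 = 1.716 years.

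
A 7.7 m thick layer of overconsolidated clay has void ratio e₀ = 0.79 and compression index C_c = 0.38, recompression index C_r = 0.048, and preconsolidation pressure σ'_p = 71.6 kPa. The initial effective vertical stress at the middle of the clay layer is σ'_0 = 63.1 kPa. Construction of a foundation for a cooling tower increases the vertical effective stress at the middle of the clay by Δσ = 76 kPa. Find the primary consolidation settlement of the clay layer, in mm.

S_c ≈ 483 mm

Final effective stress: σ'_f = 63.1 + 76 = 139.1 kPa.
σ'_f = 139.1 > σ'_p = 71.6 kPa, so the stress path crosses the preconsolidation pressure — recompression up to σ'_p, then virgin compression beyond:
S_c = H/(1+e₀)·[C_r·log₁₀(σ'_p/σ'_0) + C_c·log₁₀(σ'_f/σ'_p)]
    = 7.7/1.79 × [0.048×log₁₀(71.6/63.1) + 0.38×log₁₀(139.1/71.6)]
    = 4.3017 × [0.0026344 + 0.1096] = 0.4828 m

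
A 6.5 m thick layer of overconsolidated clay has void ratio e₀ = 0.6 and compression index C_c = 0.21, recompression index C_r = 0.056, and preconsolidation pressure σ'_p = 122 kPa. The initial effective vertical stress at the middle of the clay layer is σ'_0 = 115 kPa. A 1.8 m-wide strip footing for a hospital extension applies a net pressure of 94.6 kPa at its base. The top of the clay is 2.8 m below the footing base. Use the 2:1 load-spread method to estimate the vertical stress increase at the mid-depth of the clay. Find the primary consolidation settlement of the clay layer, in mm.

S_c ≈ 48 mm

Mid-depth of clay below the footing base: z = 2.8 + 6.5/2 = 6.05 m.
Stress increase at mid-clay by the 2:1 spreading method:
Δσ = qB/(B+z) = 94.6×1.8/(1.8+6.05) = 21.692 kPa
Final effective stress: σ'_f = 115 + 21.692 = 136.69 kPa.
σ'_f = 136.69 > σ'_p = 122 kPa, so the stress path crosses the preconsolidation pressure — recompression up to σ'_p, then virgin compression beyond:
S_c = H/(1+e₀)·[C_r·log₁₀(σ'_p/σ'_0) + C_c·log₁₀(σ'_f/σ'_p)]
    = 6.5/1.6 × [0.056×log₁₀(122/115) + 0.21×log₁₀(136.69/122)]
    = 4.0625 × [0.0014371 + 0.010369] = 0.04796 m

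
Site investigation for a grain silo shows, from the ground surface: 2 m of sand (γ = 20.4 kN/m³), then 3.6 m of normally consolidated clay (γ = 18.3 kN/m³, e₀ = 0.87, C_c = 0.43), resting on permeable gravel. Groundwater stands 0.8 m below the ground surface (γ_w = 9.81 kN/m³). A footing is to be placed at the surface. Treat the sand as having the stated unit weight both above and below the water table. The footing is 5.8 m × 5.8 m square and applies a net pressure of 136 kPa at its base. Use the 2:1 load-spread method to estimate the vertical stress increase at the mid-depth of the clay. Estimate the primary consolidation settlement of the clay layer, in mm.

Mid-depth of clay below the ground surface: z = 2 + 3.6/2 = 3.8 m.
Total vertical stress at mid-clay: σ_v = 20.4×2 + 18.3×1.8 = 73.74 kPa.
Pore pressure: u = 9.81×(3.8 − 0.8) = 29.43 kPa.
Initial effective stress: σ'_0 = σ_v − u = 73.74 − 29.43 = 44.31 kPa.
Stress increase at mid-clay by the 2:1 spreading method:
Δσ = qBL/((B+z)(L+z)) = 136×5.8×5.8/((5.8+3.8)(5.8+3.8)) = 49.642 kPa
Final effective stress: σ'_f = σ'_0 + Δσ = 44.31 + 49.642 = 93.952 kPa.
Normally consolidated clay, so the full stress increment lies on the virgin compression line:
S_c = C_c·H/(1+e₀)·log₁₀(σ'_f/σ'_0) = 0.43×3.6/(1+0.87)×log₁₀(93.952/44.31)
    = 0.82781 × 0.3264 = 0.2702 m

S_c ≈ 270 mm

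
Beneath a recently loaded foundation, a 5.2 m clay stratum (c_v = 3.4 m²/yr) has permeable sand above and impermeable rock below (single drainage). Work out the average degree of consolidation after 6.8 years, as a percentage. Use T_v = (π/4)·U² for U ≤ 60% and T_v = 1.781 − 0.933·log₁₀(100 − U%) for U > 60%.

Drainage path length: H_d = H = 5.2 m (single drainage).
T_v = c_v·t/H_d² = 3.4×6.8/5.2² = 0.85503.
T_v = 0.85503 corresponds to the U > 60% branch:
U = 1 − 10^((1.781 − T_v)/0.933)/100 = 0.9017

U ≈ 90.2 %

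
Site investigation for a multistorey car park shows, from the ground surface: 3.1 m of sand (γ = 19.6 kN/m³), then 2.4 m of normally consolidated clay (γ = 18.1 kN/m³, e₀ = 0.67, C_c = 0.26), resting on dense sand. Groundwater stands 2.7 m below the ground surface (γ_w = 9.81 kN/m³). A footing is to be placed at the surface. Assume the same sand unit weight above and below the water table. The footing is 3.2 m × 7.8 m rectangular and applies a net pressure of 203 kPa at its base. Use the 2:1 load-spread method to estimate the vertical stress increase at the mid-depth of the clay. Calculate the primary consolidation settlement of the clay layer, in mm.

S_c ≈ 98.6 mm

Mid-depth of clay below the ground surface: z = 3.1 + 2.4/2 = 4.3 m.
Total vertical stress at mid-clay: σ_v = 19.6×3.1 + 18.1×1.2 = 82.48 kPa.
Pore pressure: u = 9.81×(4.3 − 2.7) = 15.696 kPa.
Initial effective stress: σ'_0 = σ_v − u = 82.48 − 15.696 = 66.784 kPa.
Stress increase at mid-clay by the 2:1 spreading method:
Δσ = qBL/((B+z)(L+z)) = 203×3.2×7.8/((3.2+4.3)(7.8+4.3)) = 55.833 kPa
Final effective stress: σ'_f = σ'_0 + Δσ = 66.784 + 55.833 = 122.62 kPa.
Normally consolidated clay, so the full stress increment lies on the virgin compression line:
S_c = C_c·H/(1+e₀)·log₁₀(σ'_f/σ'_0) = 0.26×2.4/(1+0.67)×log₁₀(122.62/66.784)
    = 0.37365 × 0.26389 = 0.0986 m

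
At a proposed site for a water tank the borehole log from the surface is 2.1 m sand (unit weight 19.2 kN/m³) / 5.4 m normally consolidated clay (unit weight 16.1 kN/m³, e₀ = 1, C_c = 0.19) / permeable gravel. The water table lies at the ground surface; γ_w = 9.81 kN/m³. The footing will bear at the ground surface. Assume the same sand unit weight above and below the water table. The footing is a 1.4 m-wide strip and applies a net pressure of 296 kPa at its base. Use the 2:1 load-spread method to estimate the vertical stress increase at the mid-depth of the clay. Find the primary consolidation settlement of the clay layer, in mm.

S_c ≈ 231 mm

Mid-depth of clay below the ground surface: z = 2.1 + 5.4/2 = 4.8 m.
Total vertical stress at mid-clay: σ_v = 19.2×2.1 + 16.1×2.7 = 83.79 kPa.
Pore pressure: u = 9.81×(4.8 − 0) = 47.088 kPa.
Initial effective stress: σ'_0 = σ_v − u = 83.79 − 47.088 = 36.702 kPa.
Stress increase at mid-clay by the 2:1 spreading method:
Δσ = qB/(B+z) = 296×1.4/(1.4+4.8) = 66.839 kPa
Final effective stress: σ'_f = σ'_0 + Δσ = 36.702 + 66.839 = 103.54 kPa.
Normally consolidated clay, so the full stress increment lies on the virgin compression line:
S_c = C_c·H/(1+e₀)·log₁₀(σ'_f/σ'_0) = 0.19×5.4/(1+1)×log₁₀(103.54/36.702)
    = 0.513 × 0.45042 = 0.2311 m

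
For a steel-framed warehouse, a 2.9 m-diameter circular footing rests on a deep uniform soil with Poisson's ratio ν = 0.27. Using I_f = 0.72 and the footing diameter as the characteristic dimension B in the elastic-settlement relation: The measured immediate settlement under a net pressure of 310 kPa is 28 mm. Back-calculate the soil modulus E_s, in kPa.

E_s ≈ 21400 kPa

S_e = q·B·(1−ν²)/E_s · I_f  ⇒  E_s = q·B·(1−ν²)·I_f / S_e.
E_s = 310 × 2.9 × 0.9271 × 0.72 / 0.028 = 21430 kPa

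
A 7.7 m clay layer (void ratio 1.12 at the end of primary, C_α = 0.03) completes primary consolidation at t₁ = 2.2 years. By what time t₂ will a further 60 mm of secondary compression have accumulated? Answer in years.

t₂ ≈ 7.82 years

S_s = C_α·H/(1+e_p)·log₁₀(t₂/t₁) ⇒ log₁₀(t₂/t₁) = S_s·(1+e_p)/(C_α·H).
log₁₀(t₂/t₁) = 0.06 × (1+1.12) / (0.03×7.7) = 0.5506
t₂ = t₁ × 10^0.5506 = 2.2 × 3.553 = 7.818 years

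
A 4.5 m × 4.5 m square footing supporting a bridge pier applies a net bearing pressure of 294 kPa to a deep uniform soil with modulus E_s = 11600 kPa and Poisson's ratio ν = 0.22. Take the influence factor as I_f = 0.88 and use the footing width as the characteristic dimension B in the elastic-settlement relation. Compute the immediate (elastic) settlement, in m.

S_e ≈ 0.0955 m

Immediate (elastic) settlement: S_e = q·B·(1−ν²)/E_s · I_f.
S_e = 294 × 4.5 × (1 − 0.22²) / 11600 × 0.88
    = 294 × 4.5 × 0.9516 / 11600 × 0.88
    = 0.09551 m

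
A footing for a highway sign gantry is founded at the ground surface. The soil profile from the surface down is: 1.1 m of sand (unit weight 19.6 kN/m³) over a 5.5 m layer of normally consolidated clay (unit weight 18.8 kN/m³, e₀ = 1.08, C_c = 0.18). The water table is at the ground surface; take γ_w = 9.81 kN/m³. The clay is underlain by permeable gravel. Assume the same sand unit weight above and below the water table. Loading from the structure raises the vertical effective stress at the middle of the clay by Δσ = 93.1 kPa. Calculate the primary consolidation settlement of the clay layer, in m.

S_c ≈ 0.266 m

Mid-depth of clay below the ground surface: z = 1.1 + 5.5/2 = 3.85 m.
Total vertical stress at mid-clay: σ_v = 19.6×1.1 + 18.8×2.75 = 73.26 kPa.
Pore pressure: u = 9.81×(3.85 − 0) = 37.769 kPa.
Initial effective stress: σ'_0 = σ_v − u = 73.26 − 37.769 = 35.491 kPa.
Final effective stress: σ'_f = σ'_0 + Δσ = 35.491 + 93.1 = 128.59 kPa.
Normally consolidated clay, so the full stress increment lies on the virgin compression line:
S_c = C_c·H/(1+e₀)·log₁₀(σ'_f/σ'_0) = 0.18×5.5/(1+1.08)×log₁₀(128.59/35.491)
    = 0.47596 × 0.55909 = 0.2661 m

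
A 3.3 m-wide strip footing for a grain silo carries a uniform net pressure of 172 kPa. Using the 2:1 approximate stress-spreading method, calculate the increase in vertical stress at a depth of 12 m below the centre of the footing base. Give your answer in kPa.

By the 2:1 method the load spreads at 1 horizontal : 2 vertical, so at depth z the loaded area has grown by z in each plan dimension:
Δσ = qB/(B+z) = 172×3.3/(3.3+12) = 37.098 kPa

Δσ_z ≈ 37.1 kPa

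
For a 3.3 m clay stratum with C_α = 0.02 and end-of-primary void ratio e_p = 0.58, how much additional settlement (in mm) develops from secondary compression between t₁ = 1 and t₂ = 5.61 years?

S_s ≈ 31.3 mm

Secondary compression: S_s = C_α·H/(1+e_p)·log₁₀(t₂/t₁)
S_s = 0.02×3.3/(1+0.58)×log₁₀(5.61/1)
    = 0.04177 × 0.749 = 0.03129 m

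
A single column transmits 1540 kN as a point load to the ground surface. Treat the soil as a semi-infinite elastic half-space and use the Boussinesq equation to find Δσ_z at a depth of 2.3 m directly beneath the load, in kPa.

Boussinesq vertical stress below a point load on an elastic half-space:
Δσ_z = 3P/(2πz²) · [1 + (r/z)²]^(−5/2)
r/z = 0/2.3 = 0; [1+(r/z)²]^(−5/2) = 1.
Δσ_z = 3×1540/(2π×2.3²) × 1 = 139 × 1 = 139 kPa

Δσ_z ≈ 139 kPa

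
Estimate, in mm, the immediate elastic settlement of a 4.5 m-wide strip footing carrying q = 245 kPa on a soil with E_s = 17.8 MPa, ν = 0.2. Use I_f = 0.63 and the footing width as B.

S_e ≈ 37.5 mm

Immediate (elastic) settlement: S_e = q·B·(1−ν²)/E_s · I_f.
E_s = 17.8 MPa = 17800 kPa.
S_e = 245 × 4.5 × (1 − 0.2²) / 17800 × 0.63
    = 245 × 4.5 × 0.96 / 17800 × 0.63
    = 0.03746 m = 37.46 mm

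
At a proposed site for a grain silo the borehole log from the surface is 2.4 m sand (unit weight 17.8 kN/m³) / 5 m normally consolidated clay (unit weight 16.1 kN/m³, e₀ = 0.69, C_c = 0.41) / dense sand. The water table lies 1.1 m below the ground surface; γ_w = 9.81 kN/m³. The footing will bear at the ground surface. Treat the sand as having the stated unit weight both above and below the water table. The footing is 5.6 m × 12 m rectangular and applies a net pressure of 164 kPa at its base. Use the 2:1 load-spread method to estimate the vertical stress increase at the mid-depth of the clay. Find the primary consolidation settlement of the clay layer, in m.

Mid-depth of clay below the ground surface: z = 2.4 + 5/2 = 4.9 m.
Total vertical stress at mid-clay: σ_v = 17.8×2.4 + 16.1×2.5 = 82.97 kPa.
Pore pressure: u = 9.81×(4.9 − 1.1) = 37.278 kPa.
Initial effective stress: σ'_0 = σ_v − u = 82.97 − 37.278 = 45.692 kPa.
Stress increase at mid-clay by the 2:1 spreading method:
Δσ = qBL/((B+z)(L+z)) = 164×5.6×12/((5.6+4.9)(12+4.9)) = 62.107 kPa
Final effective stress: σ'_f = σ'_0 + Δσ = 45.692 + 62.107 = 107.8 kPa.
Normally consolidated clay, so the full stress increment lies on the virgin compression line:
S_c = C_c·H/(1+e₀)·log₁₀(σ'_f/σ'_0) = 0.41×5/(1+0.69)×log₁₀(107.8/45.692)
    = 1.213 × 0.37278 = 0.4522 m

S_c ≈ 0.452 m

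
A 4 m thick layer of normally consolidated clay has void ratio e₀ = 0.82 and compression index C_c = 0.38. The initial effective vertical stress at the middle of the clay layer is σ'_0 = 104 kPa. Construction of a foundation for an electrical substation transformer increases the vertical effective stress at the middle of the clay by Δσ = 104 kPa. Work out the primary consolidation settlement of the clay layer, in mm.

S_c ≈ 251 mm

Final effective stress: σ'_f = σ'_0 + Δσ = 104 + 104 = 208 kPa.
Normally consolidated clay, so the full stress increment lies on the virgin compression line:
S_c = C_c·H/(1+e₀)·log₁₀(σ'_f/σ'_0) = 0.38×4/(1+0.82)×log₁₀(208/104)
    = 0.83516 × 0.30103 = 0.2514 m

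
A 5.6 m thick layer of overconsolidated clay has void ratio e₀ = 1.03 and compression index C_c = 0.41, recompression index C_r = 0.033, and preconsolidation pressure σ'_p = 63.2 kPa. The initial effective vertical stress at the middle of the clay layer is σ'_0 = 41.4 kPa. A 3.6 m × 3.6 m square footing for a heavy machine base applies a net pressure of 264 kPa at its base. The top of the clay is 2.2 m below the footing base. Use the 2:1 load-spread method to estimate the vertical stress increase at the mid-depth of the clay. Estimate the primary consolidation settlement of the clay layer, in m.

S_c ≈ 0.177 m

Mid-depth of clay below the footing base: z = 2.2 + 5.6/2 = 5 m.
Stress increase at mid-clay by the 2:1 spreading method:
Δσ = qBL/((B+z)(L+z)) = 264×3.6×3.6/((3.6+5)(3.6+5)) = 46.261 kPa
Final effective stress: σ'_f = 41.4 + 46.261 = 87.661 kPa.
σ'_f = 87.661 > σ'_p = 63.2 kPa, so the stress path crosses the preconsolidation pressure — recompression up to σ'_p, then virgin compression beyond:
S_c = H/(1+e₀)·[C_r·log₁₀(σ'_p/σ'_0) + C_c·log₁₀(σ'_f/σ'_p)]
    = 5.6/2.03 × [0.033×log₁₀(63.2/41.4) + 0.41×log₁₀(87.661/63.2)]
    = 2.7586 × [0.0060627 + 0.058257] = 0.1774 m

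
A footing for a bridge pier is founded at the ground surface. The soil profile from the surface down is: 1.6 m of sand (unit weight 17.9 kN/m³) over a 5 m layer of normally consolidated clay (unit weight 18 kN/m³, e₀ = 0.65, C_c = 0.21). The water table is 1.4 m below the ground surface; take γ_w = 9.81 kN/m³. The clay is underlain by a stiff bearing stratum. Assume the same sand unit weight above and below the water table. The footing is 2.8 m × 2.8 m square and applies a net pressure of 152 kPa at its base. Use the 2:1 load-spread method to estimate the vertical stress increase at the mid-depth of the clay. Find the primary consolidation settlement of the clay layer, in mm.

S_c ≈ 118 mm

Mid-depth of clay below the ground surface: z = 1.6 + 5/2 = 4.1 m.
Total vertical stress at mid-clay: σ_v = 17.9×1.6 + 18×2.5 = 73.64 kPa.
Pore pressure: u = 9.81×(4.1 − 1.4) = 26.487 kPa.
Initial effective stress: σ'_0 = σ_v − u = 73.64 − 26.487 = 47.153 kPa.
Stress increase at mid-clay by the 2:1 spreading method:
Δσ = qBL/((B+z)(L+z)) = 152×2.8×2.8/((2.8+4.1)(2.8+4.1)) = 25.03 kPa
Final effective stress: σ'_f = σ'_0 + Δσ = 47.153 + 25.03 = 72.183 kPa.
Normally consolidated clay, so the full stress increment lies on the virgin compression line:
S_c = C_c·H/(1+e₀)·log₁₀(σ'_f/σ'_0) = 0.21×5/(1+0.65)×log₁₀(72.183/47.153)
    = 0.63636 × 0.18493 = 0.1177 m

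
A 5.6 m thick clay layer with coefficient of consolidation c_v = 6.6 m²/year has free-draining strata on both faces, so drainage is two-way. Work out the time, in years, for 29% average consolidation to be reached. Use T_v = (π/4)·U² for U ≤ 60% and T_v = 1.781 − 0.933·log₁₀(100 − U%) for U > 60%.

Drainage path length: H_d = H/2 = 2.8 m (double drainage).
U ≤ 60%: T_v = (π/4)·U² = (π/4)×0.29² = 0.066052.
t = T_v·H_d²/c_v = 0.066052×2.8²/6.6 = 0.07846 years.

t ≈ 0.0785 years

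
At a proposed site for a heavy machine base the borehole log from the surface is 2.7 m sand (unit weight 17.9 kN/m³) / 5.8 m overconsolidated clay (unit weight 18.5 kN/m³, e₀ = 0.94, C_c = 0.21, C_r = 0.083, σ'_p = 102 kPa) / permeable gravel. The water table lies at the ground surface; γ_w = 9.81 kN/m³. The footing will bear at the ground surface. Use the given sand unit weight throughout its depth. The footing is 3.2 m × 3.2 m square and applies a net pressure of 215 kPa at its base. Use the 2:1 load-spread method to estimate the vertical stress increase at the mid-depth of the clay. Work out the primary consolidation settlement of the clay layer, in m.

Mid-depth of clay below the ground surface: z = 2.7 + 5.8/2 = 5.6 m.
Total vertical stress at mid-clay: σ_v = 17.9×2.7 + 18.5×2.9 = 101.98 kPa.
Pore pressure: u = 9.81×(5.6 − 0) = 54.936 kPa.
Initial effective stress: σ'_0 = σ_v − u = 101.98 − 54.936 = 47.044 kPa.
Stress increase at mid-clay by the 2:1 spreading method:
Δσ = qBL/((B+z)(L+z)) = 215×3.2×3.2/((3.2+5.6)(3.2+5.6)) = 28.43 kPa
Final effective stress: σ'_f = 47.044 + 28.43 = 75.474 kPa.
σ'_f = 75.474 ≤ σ'_p = 102 kPa, so the clay remains overconsolidated and only the recompression index applies:
S_c = C_r·H/(1+e₀)·log₁₀(σ'_f/σ'_0) = 0.083×5.8/1.94×log₁₀(75.474/47.044)
    = 0.24815 × 0.20529 = 0.05094 m

S_c ≈ 0.0509 m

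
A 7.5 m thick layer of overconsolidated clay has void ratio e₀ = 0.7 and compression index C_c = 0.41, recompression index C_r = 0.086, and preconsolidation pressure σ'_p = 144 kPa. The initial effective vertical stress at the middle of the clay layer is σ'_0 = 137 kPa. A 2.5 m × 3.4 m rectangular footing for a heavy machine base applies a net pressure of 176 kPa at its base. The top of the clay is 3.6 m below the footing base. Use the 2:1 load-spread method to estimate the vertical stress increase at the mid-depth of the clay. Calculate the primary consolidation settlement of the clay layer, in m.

Mid-depth of clay below the footing base: z = 3.6 + 7.5/2 = 7.35 m.
Stress increase at mid-clay by the 2:1 spreading method:
Δσ = qBL/((B+z)(L+z)) = 176×2.5×3.4/((2.5+7.35)(3.4+7.35)) = 14.128 kPa
Final effective stress: σ'_f = 137 + 14.128 = 151.13 kPa.
σ'_f = 151.13 > σ'_p = 144 kPa, so the stress path crosses the preconsolidation pressure — recompression up to σ'_p, then virgin compression beyond:
S_c = H/(1+e₀)·[C_r·log₁₀(σ'_p/σ'_0) + C_c·log₁₀(σ'_f/σ'_p)]
    = 7.5/1.7 × [0.086×log₁₀(144/137) + 0.41×log₁₀(151.13/144)]
    = 4.4118 × [0.0018612 + 0.0086052] = 0.04618 m

S_c ≈ 0.0462 m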